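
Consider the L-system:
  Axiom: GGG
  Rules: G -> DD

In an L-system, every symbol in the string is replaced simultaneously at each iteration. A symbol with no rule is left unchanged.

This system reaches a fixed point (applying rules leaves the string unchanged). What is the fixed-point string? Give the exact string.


Answer: DDDDDD

Derivation:
Step 0: GGG
Step 1: DDDDDD
Step 2: DDDDDD  (unchanged — fixed point at step 1)


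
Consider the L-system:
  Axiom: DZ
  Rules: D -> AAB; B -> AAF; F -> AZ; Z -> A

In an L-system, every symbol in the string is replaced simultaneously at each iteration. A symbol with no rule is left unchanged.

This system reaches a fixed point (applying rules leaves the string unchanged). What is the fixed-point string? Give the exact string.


Answer: AAAAAAA

Derivation:
Step 0: DZ
Step 1: AABA
Step 2: AAAAFA
Step 3: AAAAAZA
Step 4: AAAAAAA
Step 5: AAAAAAA  (unchanged — fixed point at step 4)


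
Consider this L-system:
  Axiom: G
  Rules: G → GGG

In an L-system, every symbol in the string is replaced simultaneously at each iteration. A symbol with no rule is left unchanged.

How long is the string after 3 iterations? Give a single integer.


Answer: 27

Derivation:
Step 0: length = 1
Step 1: length = 3
Step 2: length = 9
Step 3: length = 27


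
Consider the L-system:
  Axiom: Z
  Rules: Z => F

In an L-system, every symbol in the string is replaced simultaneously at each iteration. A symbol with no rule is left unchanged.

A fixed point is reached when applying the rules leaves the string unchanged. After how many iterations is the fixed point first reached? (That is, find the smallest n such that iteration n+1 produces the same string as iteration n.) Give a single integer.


Step 0: Z
Step 1: F
Step 2: F  (unchanged — fixed point at step 1)

Answer: 1


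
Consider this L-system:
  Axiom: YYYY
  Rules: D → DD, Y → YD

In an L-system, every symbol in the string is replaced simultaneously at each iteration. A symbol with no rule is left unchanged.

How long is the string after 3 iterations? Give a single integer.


Step 0: length = 4
Step 1: length = 8
Step 2: length = 16
Step 3: length = 32

Answer: 32


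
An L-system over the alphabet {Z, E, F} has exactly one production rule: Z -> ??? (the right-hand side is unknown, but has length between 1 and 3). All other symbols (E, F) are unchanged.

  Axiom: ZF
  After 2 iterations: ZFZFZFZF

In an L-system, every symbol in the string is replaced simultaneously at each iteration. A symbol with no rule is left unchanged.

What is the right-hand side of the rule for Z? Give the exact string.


Trying Z -> ZFZ:
  Step 0: ZF
  Step 1: ZFZF
  Step 2: ZFZFZFZF
Matches the given result.

Answer: ZFZ


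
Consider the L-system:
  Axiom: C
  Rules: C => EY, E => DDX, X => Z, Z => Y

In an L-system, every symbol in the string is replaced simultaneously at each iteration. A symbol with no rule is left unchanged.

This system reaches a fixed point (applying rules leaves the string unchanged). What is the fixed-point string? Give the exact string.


Answer: DDYY

Derivation:
Step 0: C
Step 1: EY
Step 2: DDXY
Step 3: DDZY
Step 4: DDYY
Step 5: DDYY  (unchanged — fixed point at step 4)


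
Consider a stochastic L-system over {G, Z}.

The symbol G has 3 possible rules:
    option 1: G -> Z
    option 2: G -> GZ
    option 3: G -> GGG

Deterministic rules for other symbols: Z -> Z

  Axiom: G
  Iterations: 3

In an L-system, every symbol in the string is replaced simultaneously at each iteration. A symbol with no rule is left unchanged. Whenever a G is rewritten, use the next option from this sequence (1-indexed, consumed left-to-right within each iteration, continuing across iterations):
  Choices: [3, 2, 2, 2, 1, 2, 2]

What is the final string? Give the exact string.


Step 0: G
Step 1: GGG  (used choices [3])
Step 2: GZGZGZ  (used choices [2, 2, 2])
Step 3: ZZGZZGZZ  (used choices [1, 2, 2])

Answer: ZZGZZGZZ


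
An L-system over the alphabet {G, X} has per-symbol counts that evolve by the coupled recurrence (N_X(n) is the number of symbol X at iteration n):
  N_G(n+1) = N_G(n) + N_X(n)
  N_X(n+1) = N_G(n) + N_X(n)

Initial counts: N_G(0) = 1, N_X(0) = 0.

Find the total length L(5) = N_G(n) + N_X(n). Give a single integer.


Answer: 32

Derivation:
Step 0: N_G=1, N_X=0, L=1
Step 1: N_G=1, N_X=1, L=2
Step 2: N_G=2, N_X=2, L=4
Step 3: N_G=4, N_X=4, L=8
Step 4: N_G=8, N_X=8, L=16
Step 5: N_G=16, N_X=16, L=32


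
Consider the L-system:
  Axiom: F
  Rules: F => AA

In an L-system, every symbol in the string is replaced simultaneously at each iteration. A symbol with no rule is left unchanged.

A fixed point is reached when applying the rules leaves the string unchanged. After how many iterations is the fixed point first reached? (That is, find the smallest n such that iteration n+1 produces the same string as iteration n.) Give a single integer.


Answer: 1

Derivation:
Step 0: F
Step 1: AA
Step 2: AA  (unchanged — fixed point at step 1)


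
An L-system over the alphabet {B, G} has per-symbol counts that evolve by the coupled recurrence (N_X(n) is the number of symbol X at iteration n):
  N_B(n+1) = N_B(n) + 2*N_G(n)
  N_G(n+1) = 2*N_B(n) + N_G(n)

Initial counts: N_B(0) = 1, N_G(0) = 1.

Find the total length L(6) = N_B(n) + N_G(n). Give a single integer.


Answer: 1458

Derivation:
Step 0: N_B=1, N_G=1, L=2
Step 1: N_B=3, N_G=3, L=6
Step 2: N_B=9, N_G=9, L=18
Step 3: N_B=27, N_G=27, L=54
Step 4: N_B=81, N_G=81, L=162
Step 5: N_B=243, N_G=243, L=486
Step 6: N_B=729, N_G=729, L=1458


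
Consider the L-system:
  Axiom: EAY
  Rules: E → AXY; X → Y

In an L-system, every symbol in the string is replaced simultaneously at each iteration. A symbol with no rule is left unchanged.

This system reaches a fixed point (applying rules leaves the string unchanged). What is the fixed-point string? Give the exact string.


Answer: AYYAY

Derivation:
Step 0: EAY
Step 1: AXYAY
Step 2: AYYAY
Step 3: AYYAY  (unchanged — fixed point at step 2)


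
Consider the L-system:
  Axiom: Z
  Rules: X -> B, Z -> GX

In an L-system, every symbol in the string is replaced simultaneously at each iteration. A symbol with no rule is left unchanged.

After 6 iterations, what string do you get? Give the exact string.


Answer: GB

Derivation:
Step 0: Z
Step 1: GX
Step 2: GB
Step 3: GB
Step 4: GB
Step 5: GB
Step 6: GB


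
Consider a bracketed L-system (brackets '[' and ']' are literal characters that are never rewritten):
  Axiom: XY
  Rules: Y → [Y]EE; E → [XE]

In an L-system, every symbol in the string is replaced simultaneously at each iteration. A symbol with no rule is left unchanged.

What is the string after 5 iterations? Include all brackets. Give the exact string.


Answer: X[[[[[Y]EE][XE][XE]][X[XE]][X[XE]]][X[X[XE]]][X[X[XE]]]][X[X[X[XE]]]][X[X[X[XE]]]]

Derivation:
Step 0: XY
Step 1: X[Y]EE
Step 2: X[[Y]EE][XE][XE]
Step 3: X[[[Y]EE][XE][XE]][X[XE]][X[XE]]
Step 4: X[[[[Y]EE][XE][XE]][X[XE]][X[XE]]][X[X[XE]]][X[X[XE]]]
Step 5: X[[[[[Y]EE][XE][XE]][X[XE]][X[XE]]][X[X[XE]]][X[X[XE]]]][X[X[X[XE]]]][X[X[X[XE]]]]


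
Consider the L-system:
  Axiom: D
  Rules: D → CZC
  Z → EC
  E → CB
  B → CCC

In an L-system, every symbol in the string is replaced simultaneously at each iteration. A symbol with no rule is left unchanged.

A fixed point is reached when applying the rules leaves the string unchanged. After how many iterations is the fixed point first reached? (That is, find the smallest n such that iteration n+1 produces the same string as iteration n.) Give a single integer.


Answer: 4

Derivation:
Step 0: D
Step 1: CZC
Step 2: CECC
Step 3: CCBCC
Step 4: CCCCCCC
Step 5: CCCCCCC  (unchanged — fixed point at step 4)


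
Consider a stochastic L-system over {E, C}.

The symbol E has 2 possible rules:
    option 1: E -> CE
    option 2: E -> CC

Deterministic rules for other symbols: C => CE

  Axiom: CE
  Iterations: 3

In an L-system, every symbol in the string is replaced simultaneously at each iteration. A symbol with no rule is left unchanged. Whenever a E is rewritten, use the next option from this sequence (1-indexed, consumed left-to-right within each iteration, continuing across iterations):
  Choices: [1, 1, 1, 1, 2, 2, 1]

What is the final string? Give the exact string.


Step 0: CE
Step 1: CECE  (used choices [1])
Step 2: CECECECE  (used choices [1, 1])
Step 3: CECECECCCECCCECE  (used choices [1, 2, 2, 1])

Answer: CECECECCCECCCECE


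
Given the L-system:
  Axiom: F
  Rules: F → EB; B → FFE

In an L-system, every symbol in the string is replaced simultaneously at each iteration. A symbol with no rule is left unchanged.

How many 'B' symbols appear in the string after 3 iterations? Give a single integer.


Step 0: F  (0 'B')
Step 1: EB  (1 'B')
Step 2: EFFE  (0 'B')
Step 3: EEBEBE  (2 'B')

Answer: 2


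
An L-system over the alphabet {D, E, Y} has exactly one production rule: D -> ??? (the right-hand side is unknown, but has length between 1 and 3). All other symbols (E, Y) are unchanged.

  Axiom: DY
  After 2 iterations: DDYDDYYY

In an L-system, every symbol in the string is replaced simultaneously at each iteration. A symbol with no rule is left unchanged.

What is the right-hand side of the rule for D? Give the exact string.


Trying D -> DDY:
  Step 0: DY
  Step 1: DDYY
  Step 2: DDYDDYYY
Matches the given result.

Answer: DDY


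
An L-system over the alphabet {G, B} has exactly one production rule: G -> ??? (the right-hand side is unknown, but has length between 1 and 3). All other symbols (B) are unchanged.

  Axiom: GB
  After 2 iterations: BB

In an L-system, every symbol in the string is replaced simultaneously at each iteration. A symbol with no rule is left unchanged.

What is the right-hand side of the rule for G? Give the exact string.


Answer: B

Derivation:
Trying G -> B:
  Step 0: GB
  Step 1: BB
  Step 2: BB
Matches the given result.


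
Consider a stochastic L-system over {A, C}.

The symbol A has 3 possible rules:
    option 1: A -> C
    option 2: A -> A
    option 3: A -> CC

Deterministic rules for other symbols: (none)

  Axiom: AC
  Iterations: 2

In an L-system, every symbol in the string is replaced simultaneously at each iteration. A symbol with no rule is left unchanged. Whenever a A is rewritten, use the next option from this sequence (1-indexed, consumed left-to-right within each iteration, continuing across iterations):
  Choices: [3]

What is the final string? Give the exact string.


Step 0: AC
Step 1: CCC  (used choices [3])
Step 2: CCC  (used choices [])

Answer: CCC


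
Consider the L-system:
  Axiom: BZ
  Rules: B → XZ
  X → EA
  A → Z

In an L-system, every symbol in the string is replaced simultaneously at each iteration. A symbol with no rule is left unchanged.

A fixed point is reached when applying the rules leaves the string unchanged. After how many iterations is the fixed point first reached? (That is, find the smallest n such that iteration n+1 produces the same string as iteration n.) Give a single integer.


Step 0: BZ
Step 1: XZZ
Step 2: EAZZ
Step 3: EZZZ
Step 4: EZZZ  (unchanged — fixed point at step 3)

Answer: 3


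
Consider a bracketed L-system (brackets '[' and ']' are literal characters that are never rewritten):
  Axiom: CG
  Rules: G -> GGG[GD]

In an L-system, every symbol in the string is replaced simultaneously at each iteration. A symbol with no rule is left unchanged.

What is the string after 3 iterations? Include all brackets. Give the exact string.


Answer: CGGG[GD]GGG[GD]GGG[GD][GGG[GD]D]GGG[GD]GGG[GD]GGG[GD][GGG[GD]D]GGG[GD]GGG[GD]GGG[GD][GGG[GD]D][GGG[GD]GGG[GD]GGG[GD][GGG[GD]D]D]

Derivation:
Step 0: CG
Step 1: CGGG[GD]
Step 2: CGGG[GD]GGG[GD]GGG[GD][GGG[GD]D]
Step 3: CGGG[GD]GGG[GD]GGG[GD][GGG[GD]D]GGG[GD]GGG[GD]GGG[GD][GGG[GD]D]GGG[GD]GGG[GD]GGG[GD][GGG[GD]D][GGG[GD]GGG[GD]GGG[GD][GGG[GD]D]D]


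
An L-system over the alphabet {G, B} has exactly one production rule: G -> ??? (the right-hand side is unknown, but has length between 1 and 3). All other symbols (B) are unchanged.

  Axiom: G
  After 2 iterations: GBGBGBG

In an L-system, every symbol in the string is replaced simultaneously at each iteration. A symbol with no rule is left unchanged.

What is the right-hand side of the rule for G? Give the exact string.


Answer: GBG

Derivation:
Trying G -> GBG:
  Step 0: G
  Step 1: GBG
  Step 2: GBGBGBG
Matches the given result.


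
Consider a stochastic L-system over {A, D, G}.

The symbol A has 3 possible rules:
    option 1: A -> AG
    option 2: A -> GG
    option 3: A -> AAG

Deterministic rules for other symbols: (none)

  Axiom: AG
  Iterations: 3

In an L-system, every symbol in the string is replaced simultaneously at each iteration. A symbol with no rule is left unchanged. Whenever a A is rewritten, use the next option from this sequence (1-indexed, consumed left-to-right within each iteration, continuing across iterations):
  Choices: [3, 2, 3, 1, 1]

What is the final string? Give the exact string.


Step 0: AG
Step 1: AAGG  (used choices [3])
Step 2: GGAAGGG  (used choices [2, 3])
Step 3: GGAGAGGGG  (used choices [1, 1])

Answer: GGAGAGGGG


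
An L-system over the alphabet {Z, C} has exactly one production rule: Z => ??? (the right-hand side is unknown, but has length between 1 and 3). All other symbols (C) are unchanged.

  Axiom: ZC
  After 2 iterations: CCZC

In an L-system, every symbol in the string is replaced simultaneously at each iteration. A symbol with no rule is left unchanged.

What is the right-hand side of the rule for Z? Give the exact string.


Trying Z => CZ:
  Step 0: ZC
  Step 1: CZC
  Step 2: CCZC
Matches the given result.

Answer: CZ


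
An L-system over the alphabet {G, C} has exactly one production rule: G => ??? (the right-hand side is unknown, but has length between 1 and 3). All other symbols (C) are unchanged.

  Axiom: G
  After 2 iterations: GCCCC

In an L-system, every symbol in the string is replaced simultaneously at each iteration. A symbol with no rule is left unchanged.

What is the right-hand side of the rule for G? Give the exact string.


Trying G => GCC:
  Step 0: G
  Step 1: GCC
  Step 2: GCCCC
Matches the given result.

Answer: GCC


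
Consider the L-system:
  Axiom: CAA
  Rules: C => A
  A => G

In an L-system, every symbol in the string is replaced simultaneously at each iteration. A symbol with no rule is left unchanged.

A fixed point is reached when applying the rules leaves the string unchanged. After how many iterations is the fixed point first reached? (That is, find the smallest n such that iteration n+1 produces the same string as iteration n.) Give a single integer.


Step 0: CAA
Step 1: AGG
Step 2: GGG
Step 3: GGG  (unchanged — fixed point at step 2)

Answer: 2


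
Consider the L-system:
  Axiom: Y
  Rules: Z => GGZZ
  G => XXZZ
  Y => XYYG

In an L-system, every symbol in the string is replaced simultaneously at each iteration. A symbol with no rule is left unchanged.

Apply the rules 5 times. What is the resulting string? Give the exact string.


Step 0: Y
Step 1: XYYG
Step 2: XXYYGXYYGXXZZ
Step 3: XXXYYGXYYGXXZZXXYYGXYYGXXZZXXGGZZGGZZ
Step 4: XXXXYYGXYYGXXZZXXYYGXYYGXXZZXXGGZZGGZZXXXYYGXYYGXXZZXXYYGXYYGXXZZXXGGZZGGZZXXXXZZXXZZGGZZGGZZXXZZXXZZGGZZGGZZ
Step 5: XXXXXYYGXYYGXXZZXXYYGXYYGXXZZXXGGZZGGZZXXXYYGXYYGXXZZXXYYGXYYGXXZZXXGGZZGGZZXXXXZZXXZZGGZZGGZZXXZZXXZZGGZZGGZZXXXXYYGXYYGXXZZXXYYGXYYGXXZZXXGGZZGGZZXXXYYGXYYGXXZZXXYYGXYYGXXZZXXGGZZGGZZXXXXZZXXZZGGZZGGZZXXZZXXZZGGZZGGZZXXXXGGZZGGZZXXGGZZGGZZXXZZXXZZGGZZGGZZXXZZXXZZGGZZGGZZXXGGZZGGZZXXGGZZGGZZXXZZXXZZGGZZGGZZXXZZXXZZGGZZGGZZ

Answer: XXXXXYYGXYYGXXZZXXYYGXYYGXXZZXXGGZZGGZZXXXYYGXYYGXXZZXXYYGXYYGXXZZXXGGZZGGZZXXXXZZXXZZGGZZGGZZXXZZXXZZGGZZGGZZXXXXYYGXYYGXXZZXXYYGXYYGXXZZXXGGZZGGZZXXXYYGXYYGXXZZXXYYGXYYGXXZZXXGGZZGGZZXXXXZZXXZZGGZZGGZZXXZZXXZZGGZZGGZZXXXXGGZZGGZZXXGGZZGGZZXXZZXXZZGGZZGGZZXXZZXXZZGGZZGGZZXXGGZZGGZZXXGGZZGGZZXXZZXXZZGGZZGGZZXXZZXXZZGGZZGGZZ


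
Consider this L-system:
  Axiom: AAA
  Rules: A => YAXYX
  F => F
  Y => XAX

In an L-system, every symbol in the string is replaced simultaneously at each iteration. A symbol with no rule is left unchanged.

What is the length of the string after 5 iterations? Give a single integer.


Answer: 375

Derivation:
Step 0: length = 3
Step 1: length = 15
Step 2: length = 39
Step 3: length = 87
Step 4: length = 183
Step 5: length = 375


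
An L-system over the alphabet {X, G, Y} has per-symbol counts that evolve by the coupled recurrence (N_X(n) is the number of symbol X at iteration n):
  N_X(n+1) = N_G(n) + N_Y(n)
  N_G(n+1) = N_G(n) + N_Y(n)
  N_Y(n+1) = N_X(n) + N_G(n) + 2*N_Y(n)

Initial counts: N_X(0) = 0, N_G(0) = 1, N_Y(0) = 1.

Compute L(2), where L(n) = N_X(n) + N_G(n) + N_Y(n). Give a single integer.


Answer: 20

Derivation:
Step 0: N_X=0, N_G=1, N_Y=1, L=2
Step 1: N_X=2, N_G=2, N_Y=3, L=7
Step 2: N_X=5, N_G=5, N_Y=10, L=20


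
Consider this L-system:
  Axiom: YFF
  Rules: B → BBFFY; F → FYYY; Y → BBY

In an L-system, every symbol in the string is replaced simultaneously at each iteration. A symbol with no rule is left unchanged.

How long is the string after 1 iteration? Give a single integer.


Answer: 11

Derivation:
Step 0: length = 3
Step 1: length = 11


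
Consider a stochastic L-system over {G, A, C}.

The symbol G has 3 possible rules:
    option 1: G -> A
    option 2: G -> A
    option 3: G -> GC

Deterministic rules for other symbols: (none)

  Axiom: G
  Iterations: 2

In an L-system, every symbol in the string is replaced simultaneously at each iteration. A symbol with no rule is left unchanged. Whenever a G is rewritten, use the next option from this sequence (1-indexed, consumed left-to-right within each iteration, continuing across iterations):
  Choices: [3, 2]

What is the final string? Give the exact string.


Answer: AC

Derivation:
Step 0: G
Step 1: GC  (used choices [3])
Step 2: AC  (used choices [2])


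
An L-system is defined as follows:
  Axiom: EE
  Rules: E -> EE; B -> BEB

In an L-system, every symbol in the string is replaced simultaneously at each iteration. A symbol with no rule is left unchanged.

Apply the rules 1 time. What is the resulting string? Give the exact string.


Answer: EEEE

Derivation:
Step 0: EE
Step 1: EEEE


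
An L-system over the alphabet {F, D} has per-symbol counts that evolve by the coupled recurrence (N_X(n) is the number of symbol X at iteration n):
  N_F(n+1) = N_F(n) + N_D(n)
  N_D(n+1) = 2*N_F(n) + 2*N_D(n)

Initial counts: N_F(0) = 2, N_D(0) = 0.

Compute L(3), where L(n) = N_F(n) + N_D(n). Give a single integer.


Answer: 54

Derivation:
Step 0: N_F=2, N_D=0, L=2
Step 1: N_F=2, N_D=4, L=6
Step 2: N_F=6, N_D=12, L=18
Step 3: N_F=18, N_D=36, L=54


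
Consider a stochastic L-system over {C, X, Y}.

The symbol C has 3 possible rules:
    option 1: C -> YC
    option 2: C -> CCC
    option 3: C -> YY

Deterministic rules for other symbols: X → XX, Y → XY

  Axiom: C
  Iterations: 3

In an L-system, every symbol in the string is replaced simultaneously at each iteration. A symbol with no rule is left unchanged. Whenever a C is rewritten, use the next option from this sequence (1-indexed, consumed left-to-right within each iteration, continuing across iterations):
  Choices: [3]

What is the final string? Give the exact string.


Answer: XXXYXXXY

Derivation:
Step 0: C
Step 1: YY  (used choices [3])
Step 2: XYXY  (used choices [])
Step 3: XXXYXXXY  (used choices [])


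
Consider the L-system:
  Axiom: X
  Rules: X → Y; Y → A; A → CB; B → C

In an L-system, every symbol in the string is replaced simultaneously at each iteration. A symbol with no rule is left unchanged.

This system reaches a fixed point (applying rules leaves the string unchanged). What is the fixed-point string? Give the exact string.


Answer: CC

Derivation:
Step 0: X
Step 1: Y
Step 2: A
Step 3: CB
Step 4: CC
Step 5: CC  (unchanged — fixed point at step 4)


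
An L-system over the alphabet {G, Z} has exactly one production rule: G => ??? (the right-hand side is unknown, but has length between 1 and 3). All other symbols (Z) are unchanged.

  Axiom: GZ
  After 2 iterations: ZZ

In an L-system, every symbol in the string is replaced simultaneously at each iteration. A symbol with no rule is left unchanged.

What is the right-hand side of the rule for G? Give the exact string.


Trying G => Z:
  Step 0: GZ
  Step 1: ZZ
  Step 2: ZZ
Matches the given result.

Answer: Z


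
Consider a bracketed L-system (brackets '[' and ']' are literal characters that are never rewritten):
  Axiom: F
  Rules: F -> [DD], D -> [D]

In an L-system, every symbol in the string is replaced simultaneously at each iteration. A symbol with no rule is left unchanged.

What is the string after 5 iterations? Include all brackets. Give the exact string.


Answer: [[[[[D]]]][[[[D]]]]]

Derivation:
Step 0: F
Step 1: [DD]
Step 2: [[D][D]]
Step 3: [[[D]][[D]]]
Step 4: [[[[D]]][[[D]]]]
Step 5: [[[[[D]]]][[[[D]]]]]


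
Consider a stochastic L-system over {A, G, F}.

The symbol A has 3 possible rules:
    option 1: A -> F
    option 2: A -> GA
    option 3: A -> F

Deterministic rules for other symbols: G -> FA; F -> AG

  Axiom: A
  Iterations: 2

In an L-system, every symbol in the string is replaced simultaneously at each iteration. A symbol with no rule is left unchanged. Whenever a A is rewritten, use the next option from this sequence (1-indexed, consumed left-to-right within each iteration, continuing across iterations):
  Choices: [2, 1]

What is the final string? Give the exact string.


Answer: FAF

Derivation:
Step 0: A
Step 1: GA  (used choices [2])
Step 2: FAF  (used choices [1])


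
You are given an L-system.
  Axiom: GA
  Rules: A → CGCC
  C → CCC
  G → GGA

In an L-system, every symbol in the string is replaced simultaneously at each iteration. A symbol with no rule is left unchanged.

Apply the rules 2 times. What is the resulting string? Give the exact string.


Answer: GGAGGACGCCCCCGGACCCCCC

Derivation:
Step 0: GA
Step 1: GGACGCC
Step 2: GGAGGACGCCCCCGGACCCCCC


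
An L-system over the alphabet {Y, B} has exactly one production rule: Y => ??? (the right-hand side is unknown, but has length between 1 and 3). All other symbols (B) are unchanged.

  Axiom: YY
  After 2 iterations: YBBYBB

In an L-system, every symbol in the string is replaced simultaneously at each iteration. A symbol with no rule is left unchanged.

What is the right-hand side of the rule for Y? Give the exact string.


Trying Y => YB:
  Step 0: YY
  Step 1: YBYB
  Step 2: YBBYBB
Matches the given result.

Answer: YB


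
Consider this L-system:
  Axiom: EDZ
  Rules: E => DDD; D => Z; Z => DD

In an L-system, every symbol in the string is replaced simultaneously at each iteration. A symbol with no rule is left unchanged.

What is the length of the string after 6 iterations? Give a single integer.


Step 0: length = 3
Step 1: length = 6
Step 2: length = 7
Step 3: length = 12
Step 4: length = 14
Step 5: length = 24
Step 6: length = 28

Answer: 28


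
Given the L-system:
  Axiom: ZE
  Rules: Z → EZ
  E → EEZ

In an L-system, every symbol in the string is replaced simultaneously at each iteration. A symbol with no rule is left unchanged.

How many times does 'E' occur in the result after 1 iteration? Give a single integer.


Step 0: ZE  (1 'E')
Step 1: EZEEZ  (3 'E')

Answer: 3


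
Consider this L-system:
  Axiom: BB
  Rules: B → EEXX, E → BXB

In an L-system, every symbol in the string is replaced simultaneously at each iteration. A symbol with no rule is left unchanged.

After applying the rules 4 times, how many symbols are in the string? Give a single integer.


Answer: 72

Derivation:
Step 0: length = 2
Step 1: length = 8
Step 2: length = 16
Step 3: length = 40
Step 4: length = 72


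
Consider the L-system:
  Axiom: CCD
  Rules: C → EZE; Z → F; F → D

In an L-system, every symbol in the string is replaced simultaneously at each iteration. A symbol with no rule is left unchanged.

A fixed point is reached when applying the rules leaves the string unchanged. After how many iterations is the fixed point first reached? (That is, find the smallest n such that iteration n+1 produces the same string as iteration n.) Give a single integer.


Answer: 3

Derivation:
Step 0: CCD
Step 1: EZEEZED
Step 2: EFEEFED
Step 3: EDEEDED
Step 4: EDEEDED  (unchanged — fixed point at step 3)


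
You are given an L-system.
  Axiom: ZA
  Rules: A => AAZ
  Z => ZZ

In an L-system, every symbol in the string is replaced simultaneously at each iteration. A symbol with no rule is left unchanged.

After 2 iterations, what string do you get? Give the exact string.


Answer: ZZZZAAZAAZZZ

Derivation:
Step 0: ZA
Step 1: ZZAAZ
Step 2: ZZZZAAZAAZZZ


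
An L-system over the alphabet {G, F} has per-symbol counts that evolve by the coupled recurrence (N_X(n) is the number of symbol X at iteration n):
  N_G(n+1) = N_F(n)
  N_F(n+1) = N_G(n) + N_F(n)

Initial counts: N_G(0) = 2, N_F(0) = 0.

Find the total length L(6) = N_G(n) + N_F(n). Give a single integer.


Answer: 26

Derivation:
Step 0: N_G=2, N_F=0, L=2
Step 1: N_G=0, N_F=2, L=2
Step 2: N_G=2, N_F=2, L=4
Step 3: N_G=2, N_F=4, L=6
Step 4: N_G=4, N_F=6, L=10
Step 5: N_G=6, N_F=10, L=16
Step 6: N_G=10, N_F=16, L=26


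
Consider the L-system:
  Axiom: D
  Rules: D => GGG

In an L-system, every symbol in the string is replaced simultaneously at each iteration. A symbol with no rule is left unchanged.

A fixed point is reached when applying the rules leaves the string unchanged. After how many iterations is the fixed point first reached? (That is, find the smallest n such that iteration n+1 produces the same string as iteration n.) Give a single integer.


Step 0: D
Step 1: GGG
Step 2: GGG  (unchanged — fixed point at step 1)

Answer: 1


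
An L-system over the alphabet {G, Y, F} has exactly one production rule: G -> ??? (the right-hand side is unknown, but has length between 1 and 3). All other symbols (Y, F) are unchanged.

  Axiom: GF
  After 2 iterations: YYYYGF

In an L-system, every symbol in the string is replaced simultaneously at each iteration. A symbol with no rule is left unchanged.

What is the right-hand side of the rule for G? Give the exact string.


Trying G -> YYG:
  Step 0: GF
  Step 1: YYGF
  Step 2: YYYYGF
Matches the given result.

Answer: YYG


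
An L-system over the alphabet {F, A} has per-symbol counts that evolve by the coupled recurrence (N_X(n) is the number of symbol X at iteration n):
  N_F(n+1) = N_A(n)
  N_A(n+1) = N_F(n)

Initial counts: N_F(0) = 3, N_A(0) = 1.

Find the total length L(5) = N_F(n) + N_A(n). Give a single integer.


Step 0: N_F=3, N_A=1, L=4
Step 1: N_F=1, N_A=3, L=4
Step 2: N_F=3, N_A=1, L=4
Step 3: N_F=1, N_A=3, L=4
Step 4: N_F=3, N_A=1, L=4
Step 5: N_F=1, N_A=3, L=4

Answer: 4


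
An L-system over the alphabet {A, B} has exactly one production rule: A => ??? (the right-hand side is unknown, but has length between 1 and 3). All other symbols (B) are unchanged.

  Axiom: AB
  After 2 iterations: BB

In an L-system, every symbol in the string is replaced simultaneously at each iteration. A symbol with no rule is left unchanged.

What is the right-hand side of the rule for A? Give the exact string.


Trying A => B:
  Step 0: AB
  Step 1: BB
  Step 2: BB
Matches the given result.

Answer: B


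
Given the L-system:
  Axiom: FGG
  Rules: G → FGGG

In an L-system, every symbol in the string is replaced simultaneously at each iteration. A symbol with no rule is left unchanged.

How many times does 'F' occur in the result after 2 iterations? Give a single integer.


Step 0: FGG  (1 'F')
Step 1: FFGGGFGGG  (3 'F')
Step 2: FFFGGGFGGGFGGGFFGGGFGGGFGGG  (9 'F')

Answer: 9


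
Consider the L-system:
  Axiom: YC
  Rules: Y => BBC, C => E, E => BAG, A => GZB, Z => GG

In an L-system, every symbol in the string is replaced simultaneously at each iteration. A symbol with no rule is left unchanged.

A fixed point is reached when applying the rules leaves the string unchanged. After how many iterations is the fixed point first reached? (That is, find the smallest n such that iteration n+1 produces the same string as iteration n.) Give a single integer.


Step 0: YC
Step 1: BBCE
Step 2: BBEBAG
Step 3: BBBAGBGZBG
Step 4: BBBGZBGBGGGBG
Step 5: BBBGGGBGBGGGBG
Step 6: BBBGGGBGBGGGBG  (unchanged — fixed point at step 5)

Answer: 5


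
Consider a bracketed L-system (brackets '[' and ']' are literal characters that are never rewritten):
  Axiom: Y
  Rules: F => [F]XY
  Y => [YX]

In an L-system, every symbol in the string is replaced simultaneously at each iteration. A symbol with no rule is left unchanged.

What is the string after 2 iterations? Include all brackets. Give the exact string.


Answer: [[YX]X]

Derivation:
Step 0: Y
Step 1: [YX]
Step 2: [[YX]X]


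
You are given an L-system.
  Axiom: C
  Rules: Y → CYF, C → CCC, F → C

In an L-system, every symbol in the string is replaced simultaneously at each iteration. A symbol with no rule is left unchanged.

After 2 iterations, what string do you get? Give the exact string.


Answer: CCCCCCCCC

Derivation:
Step 0: C
Step 1: CCC
Step 2: CCCCCCCCC


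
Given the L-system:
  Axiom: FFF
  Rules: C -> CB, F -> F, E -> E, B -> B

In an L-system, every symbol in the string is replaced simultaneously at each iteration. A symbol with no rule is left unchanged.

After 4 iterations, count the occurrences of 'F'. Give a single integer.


Answer: 3

Derivation:
Step 0: FFF  (3 'F')
Step 1: FFF  (3 'F')
Step 2: FFF  (3 'F')
Step 3: FFF  (3 'F')
Step 4: FFF  (3 'F')


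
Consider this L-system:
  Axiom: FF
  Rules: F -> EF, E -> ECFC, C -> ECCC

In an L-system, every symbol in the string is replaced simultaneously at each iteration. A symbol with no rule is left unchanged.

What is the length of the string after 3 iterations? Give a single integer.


Answer: 40

Derivation:
Step 0: length = 2
Step 1: length = 4
Step 2: length = 12
Step 3: length = 40


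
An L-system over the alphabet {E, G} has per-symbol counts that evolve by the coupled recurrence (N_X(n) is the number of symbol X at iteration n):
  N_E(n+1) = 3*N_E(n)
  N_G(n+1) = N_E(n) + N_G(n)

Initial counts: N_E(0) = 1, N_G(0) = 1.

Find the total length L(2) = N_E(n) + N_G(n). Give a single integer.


Answer: 14

Derivation:
Step 0: N_E=1, N_G=1, L=2
Step 1: N_E=3, N_G=2, L=5
Step 2: N_E=9, N_G=5, L=14


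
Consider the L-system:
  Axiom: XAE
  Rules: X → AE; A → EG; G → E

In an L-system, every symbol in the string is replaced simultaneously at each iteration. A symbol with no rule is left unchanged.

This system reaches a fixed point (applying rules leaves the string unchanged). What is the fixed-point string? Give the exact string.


Step 0: XAE
Step 1: AEEGE
Step 2: EGEEEE
Step 3: EEEEEE
Step 4: EEEEEE  (unchanged — fixed point at step 3)

Answer: EEEEEE


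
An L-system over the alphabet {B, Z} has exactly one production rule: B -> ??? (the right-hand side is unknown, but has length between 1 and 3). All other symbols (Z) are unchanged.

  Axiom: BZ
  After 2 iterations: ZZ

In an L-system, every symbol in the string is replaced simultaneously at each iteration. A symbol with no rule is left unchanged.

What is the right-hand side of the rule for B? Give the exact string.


Answer: Z

Derivation:
Trying B -> Z:
  Step 0: BZ
  Step 1: ZZ
  Step 2: ZZ
Matches the given result.


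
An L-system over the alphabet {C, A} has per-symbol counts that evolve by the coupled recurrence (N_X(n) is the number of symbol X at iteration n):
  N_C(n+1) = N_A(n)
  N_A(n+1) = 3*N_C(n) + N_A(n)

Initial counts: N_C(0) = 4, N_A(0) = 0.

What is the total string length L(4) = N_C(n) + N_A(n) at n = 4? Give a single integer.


Step 0: N_C=4, N_A=0, L=4
Step 1: N_C=0, N_A=12, L=12
Step 2: N_C=12, N_A=12, L=24
Step 3: N_C=12, N_A=48, L=60
Step 4: N_C=48, N_A=84, L=132

Answer: 132


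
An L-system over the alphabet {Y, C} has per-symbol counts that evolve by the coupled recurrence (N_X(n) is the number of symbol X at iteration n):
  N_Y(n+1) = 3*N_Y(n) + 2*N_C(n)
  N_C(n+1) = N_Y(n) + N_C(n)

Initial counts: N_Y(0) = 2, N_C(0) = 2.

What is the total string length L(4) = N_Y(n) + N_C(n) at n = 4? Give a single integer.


Step 0: N_Y=2, N_C=2, L=4
Step 1: N_Y=10, N_C=4, L=14
Step 2: N_Y=38, N_C=14, L=52
Step 3: N_Y=142, N_C=52, L=194
Step 4: N_Y=530, N_C=194, L=724

Answer: 724


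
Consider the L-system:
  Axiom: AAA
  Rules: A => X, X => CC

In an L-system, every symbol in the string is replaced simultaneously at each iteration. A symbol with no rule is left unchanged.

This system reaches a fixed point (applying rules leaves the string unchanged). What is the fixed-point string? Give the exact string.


Answer: CCCCCC

Derivation:
Step 0: AAA
Step 1: XXX
Step 2: CCCCCC
Step 3: CCCCCC  (unchanged — fixed point at step 2)


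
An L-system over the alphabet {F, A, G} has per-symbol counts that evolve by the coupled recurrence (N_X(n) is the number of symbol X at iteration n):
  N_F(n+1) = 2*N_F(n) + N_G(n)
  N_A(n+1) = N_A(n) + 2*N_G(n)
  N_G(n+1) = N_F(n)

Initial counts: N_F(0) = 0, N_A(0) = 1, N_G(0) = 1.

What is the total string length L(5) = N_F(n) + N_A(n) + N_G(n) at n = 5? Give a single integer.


Step 0: N_F=0, N_A=1, N_G=1, L=2
Step 1: N_F=1, N_A=3, N_G=0, L=4
Step 2: N_F=2, N_A=3, N_G=1, L=6
Step 3: N_F=5, N_A=5, N_G=2, L=12
Step 4: N_F=12, N_A=9, N_G=5, L=26
Step 5: N_F=29, N_A=19, N_G=12, L=60

Answer: 60


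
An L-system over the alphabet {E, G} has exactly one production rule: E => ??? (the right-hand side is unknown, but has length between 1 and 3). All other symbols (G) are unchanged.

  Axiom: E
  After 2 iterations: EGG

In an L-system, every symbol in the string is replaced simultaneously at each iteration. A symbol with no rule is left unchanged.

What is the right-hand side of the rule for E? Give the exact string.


Trying E => EG:
  Step 0: E
  Step 1: EG
  Step 2: EGG
Matches the given result.

Answer: EG


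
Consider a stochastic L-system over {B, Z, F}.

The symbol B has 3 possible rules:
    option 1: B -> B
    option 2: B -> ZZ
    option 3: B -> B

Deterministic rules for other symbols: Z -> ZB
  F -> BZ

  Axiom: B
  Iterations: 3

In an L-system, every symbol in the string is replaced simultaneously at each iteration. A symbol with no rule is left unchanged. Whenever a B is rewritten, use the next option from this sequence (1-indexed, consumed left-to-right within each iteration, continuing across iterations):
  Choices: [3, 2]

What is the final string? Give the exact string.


Step 0: B
Step 1: B  (used choices [3])
Step 2: ZZ  (used choices [2])
Step 3: ZBZB  (used choices [])

Answer: ZBZB


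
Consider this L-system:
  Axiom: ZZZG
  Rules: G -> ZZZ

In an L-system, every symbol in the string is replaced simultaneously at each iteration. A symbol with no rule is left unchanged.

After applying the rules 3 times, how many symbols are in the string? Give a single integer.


Answer: 6

Derivation:
Step 0: length = 4
Step 1: length = 6
Step 2: length = 6
Step 3: length = 6


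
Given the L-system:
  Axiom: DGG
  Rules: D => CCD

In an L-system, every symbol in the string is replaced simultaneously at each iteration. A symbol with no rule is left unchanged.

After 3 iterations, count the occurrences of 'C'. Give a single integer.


Answer: 6

Derivation:
Step 0: DGG  (0 'C')
Step 1: CCDGG  (2 'C')
Step 2: CCCCDGG  (4 'C')
Step 3: CCCCCCDGG  (6 'C')


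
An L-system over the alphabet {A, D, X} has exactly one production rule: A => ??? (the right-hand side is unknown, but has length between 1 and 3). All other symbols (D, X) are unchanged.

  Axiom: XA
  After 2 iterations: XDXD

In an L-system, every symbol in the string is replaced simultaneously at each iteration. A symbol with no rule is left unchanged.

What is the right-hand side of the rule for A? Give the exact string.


Trying A => DXD:
  Step 0: XA
  Step 1: XDXD
  Step 2: XDXD
Matches the given result.

Answer: DXD


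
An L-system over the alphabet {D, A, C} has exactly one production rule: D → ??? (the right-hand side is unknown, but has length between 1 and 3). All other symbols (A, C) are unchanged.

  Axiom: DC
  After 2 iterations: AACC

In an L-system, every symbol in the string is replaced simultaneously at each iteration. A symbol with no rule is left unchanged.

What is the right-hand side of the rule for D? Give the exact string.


Answer: AAC

Derivation:
Trying D → AAC:
  Step 0: DC
  Step 1: AACC
  Step 2: AACC
Matches the given result.


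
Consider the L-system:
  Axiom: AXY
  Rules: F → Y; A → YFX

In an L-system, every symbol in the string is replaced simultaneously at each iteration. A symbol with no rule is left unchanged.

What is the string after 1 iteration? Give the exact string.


Answer: YFXXY

Derivation:
Step 0: AXY
Step 1: YFXXY


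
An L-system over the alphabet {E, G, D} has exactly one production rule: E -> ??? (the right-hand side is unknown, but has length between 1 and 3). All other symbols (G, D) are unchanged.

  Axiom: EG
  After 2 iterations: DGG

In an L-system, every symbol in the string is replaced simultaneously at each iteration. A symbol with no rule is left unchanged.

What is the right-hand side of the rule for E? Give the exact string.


Trying E -> DG:
  Step 0: EG
  Step 1: DGG
  Step 2: DGG
Matches the given result.

Answer: DG


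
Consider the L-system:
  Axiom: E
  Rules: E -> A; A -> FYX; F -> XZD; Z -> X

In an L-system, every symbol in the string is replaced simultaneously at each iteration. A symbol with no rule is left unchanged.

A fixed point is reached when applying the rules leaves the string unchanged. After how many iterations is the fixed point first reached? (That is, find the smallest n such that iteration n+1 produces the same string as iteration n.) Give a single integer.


Step 0: E
Step 1: A
Step 2: FYX
Step 3: XZDYX
Step 4: XXDYX
Step 5: XXDYX  (unchanged — fixed point at step 4)

Answer: 4


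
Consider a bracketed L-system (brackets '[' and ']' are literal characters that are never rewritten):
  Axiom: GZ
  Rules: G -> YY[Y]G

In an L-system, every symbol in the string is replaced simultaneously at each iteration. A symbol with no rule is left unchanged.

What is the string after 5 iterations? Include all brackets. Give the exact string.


Step 0: GZ
Step 1: YY[Y]GZ
Step 2: YY[Y]YY[Y]GZ
Step 3: YY[Y]YY[Y]YY[Y]GZ
Step 4: YY[Y]YY[Y]YY[Y]YY[Y]GZ
Step 5: YY[Y]YY[Y]YY[Y]YY[Y]YY[Y]GZ

Answer: YY[Y]YY[Y]YY[Y]YY[Y]YY[Y]GZ


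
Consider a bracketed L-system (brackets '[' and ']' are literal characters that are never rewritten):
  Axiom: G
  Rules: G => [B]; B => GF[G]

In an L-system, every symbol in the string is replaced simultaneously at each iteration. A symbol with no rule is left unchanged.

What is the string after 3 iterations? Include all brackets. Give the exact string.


Answer: [[B]F[[B]]]

Derivation:
Step 0: G
Step 1: [B]
Step 2: [GF[G]]
Step 3: [[B]F[[B]]]


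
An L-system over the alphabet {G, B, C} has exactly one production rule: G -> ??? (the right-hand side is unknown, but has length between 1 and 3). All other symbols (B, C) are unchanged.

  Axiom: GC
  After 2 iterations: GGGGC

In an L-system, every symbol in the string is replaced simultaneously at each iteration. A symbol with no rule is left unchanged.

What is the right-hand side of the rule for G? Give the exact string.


Trying G -> GG:
  Step 0: GC
  Step 1: GGC
  Step 2: GGGGC
Matches the given result.

Answer: GG


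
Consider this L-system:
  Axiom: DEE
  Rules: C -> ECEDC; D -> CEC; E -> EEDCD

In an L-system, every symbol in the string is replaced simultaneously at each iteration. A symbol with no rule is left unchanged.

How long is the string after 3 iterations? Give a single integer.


Step 0: length = 3
Step 1: length = 13
Step 2: length = 57
Step 3: length = 257

Answer: 257


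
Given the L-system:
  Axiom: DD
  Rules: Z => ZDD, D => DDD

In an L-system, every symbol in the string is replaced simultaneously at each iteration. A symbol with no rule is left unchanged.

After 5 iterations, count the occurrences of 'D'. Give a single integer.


Answer: 486

Derivation:
Step 0: DD  (2 'D')
Step 1: DDDDDD  (6 'D')
Step 2: DDDDDDDDDDDDDDDDDD  (18 'D')
Step 3: DDDDDDDDDDDDDDDDDDDDDDDDDDDDDDDDDDDDDDDDDDDDDDDDDDDDDD  (54 'D')
Step 4: DDDDDDDDDDDDDDDDDDDDDDDDDDDDDDDDDDDDDDDDDDDDDDDDDDDDDDDDDDDDDDDDDDDDDDDDDDDDDDDDDDDDDDDDDDDDDDDDDDDDDDDDDDDDDDDDDDDDDDDDDDDDDDDDDDDDDDDDDDDDDDDDDDDDDDDDDDDDDDDDDD  (162 'D')
Step 5: DDDDDDDDDDDDDDDDDDDDDDDDDDDDDDDDDDDDDDDDDDDDDDDDDDDDDDDDDDDDDDDDDDDDDDDDDDDDDDDDDDDDDDDDDDDDDDDDDDDDDDDDDDDDDDDDDDDDDDDDDDDDDDDDDDDDDDDDDDDDDDDDDDDDDDDDDDDDDDDDDDDDDDDDDDDDDDDDDDDDDDDDDDDDDDDDDDDDDDDDDDDDDDDDDDDDDDDDDDDDDDDDDDDDDDDDDDDDDDDDDDDDDDDDDDDDDDDDDDDDDDDDDDDDDDDDDDDDDDDDDDDDDDDDDDDDDDDDDDDDDDDDDDDDDDDDDDDDDDDDDDDDDDDDDDDDDDDDDDDDDDDDDDDDDDDDDDDDDDDDDDDDDDDDDDDDDDDDDDDDDDDDDDDDDDDDDDDDDDDDDDDDDDDDDDDDDDDDDDDDDDDDDDDDDDDDDDDDDDDDDDDDDDDDDDDDDDDDDDDDDDDDDDDDDDDDDDDDDDDDDDDDDD  (486 'D')
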